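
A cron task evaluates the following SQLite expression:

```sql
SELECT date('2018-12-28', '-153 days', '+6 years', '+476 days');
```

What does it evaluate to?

Applying '-153 days' to 2018-12-28: counting 153 days back gives 2018-07-28.
Adding +6 years to 2018-07-28 gives 2024-07-28.
Applying '+476 days' to 2024-07-28: counting 476 days forward gives 2025-11-16.

2025-11-16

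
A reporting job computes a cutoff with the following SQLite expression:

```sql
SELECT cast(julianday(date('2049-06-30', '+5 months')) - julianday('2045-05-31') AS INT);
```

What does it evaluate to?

Adding +5 months to 2049-06-30 gives 2049-11-30.
0 days remain in May 2045 after the 31st (31 − 31).
Full months from June 2045 through October 2049 contribute their day counts.
Then 30 days into November 2049.
Total: 0 + 30 + 31 + 31 + 30 + 31 + 30 + 31 + 31 + 28 + 31 + 30 + 31 + 30 + 31 + 31 + 30 + 31 + 30 + 31 + 31 + 28 + 31 + 30 + 31 + 30 + 31 + 31 + 30 + 31 + 30 + 31 + 31 + 29 + 31 + 30 + 31 + 30 + 31 + 31 + 30 + 31 + 30 + 31 + 31 + 28 + 31 + 30 + 31 + 30 + 31 + 31 + 30 + 31 + 30 = 1644.

1644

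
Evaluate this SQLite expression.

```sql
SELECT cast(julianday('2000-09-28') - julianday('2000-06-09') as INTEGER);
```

21 days remain in June 2000 after the 9th (30 − 9).
July 2000: 31 days.
August 2000: 31 days.
Then 28 days into September 2000.
Total: 21 + 31 + 31 + 28 = 111.

111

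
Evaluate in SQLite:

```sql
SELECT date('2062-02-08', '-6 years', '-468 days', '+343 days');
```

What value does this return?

Adding -6 years to 2062-02-08 gives 2056-02-08.
Applying '-468 days' to 2056-02-08: counting 468 days back gives 2054-10-28.
Applying '+343 days' to 2054-10-28: counting 343 days forward gives 2055-10-06.

2055-10-06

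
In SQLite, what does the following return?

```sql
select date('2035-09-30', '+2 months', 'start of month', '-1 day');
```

2035-10-31

Adding +2 months to 2035-09-30 gives 2035-11-30.
`start of month` rewinds 2035-11-30 to 2035-11-01.
Going back 1 day from 2035-11-01 reaches 2035-10-31 (last day of October, 31 days).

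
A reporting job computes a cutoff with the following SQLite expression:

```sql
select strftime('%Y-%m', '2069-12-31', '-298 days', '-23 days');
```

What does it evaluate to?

2069-02

First apply '-298 days', '-23 days': 2069-12-31 → 2069-02-13.
`%Y-%m` extracts the year-month: 2069-02.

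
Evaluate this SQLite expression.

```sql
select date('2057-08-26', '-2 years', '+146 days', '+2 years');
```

Adding -2 years to 2057-08-26 gives 2055-08-26.
Applying '+146 days' to 2055-08-26: counting 146 days forward gives 2056-01-19.
Adding +2 years to 2056-01-19 gives 2058-01-19.

2058-01-19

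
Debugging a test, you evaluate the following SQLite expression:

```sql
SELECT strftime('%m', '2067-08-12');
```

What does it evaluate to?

`%m` extracts the 2-digit month (01-12): 08.

08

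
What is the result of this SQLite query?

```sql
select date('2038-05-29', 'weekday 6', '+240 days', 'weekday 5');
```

2039-01-28

`weekday 6` advances to the next Saturday; 2038-05-29 is already a Saturday, so it stays at 2038-05-29.
Applying '+240 days' to 2038-05-29: counting 240 days forward gives 2039-01-24.
`weekday 5` advances to the next Friday; 2039-01-24 is a Monday, so it moves forward to 2039-01-28.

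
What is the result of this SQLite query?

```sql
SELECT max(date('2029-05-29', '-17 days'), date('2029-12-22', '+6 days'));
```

2029-12-28

date('2029-05-29', '-17 days') → 2029-05-12.
date('2029-12-22', '+6 days') → 2029-12-28.
Later of the two is 2029-12-28.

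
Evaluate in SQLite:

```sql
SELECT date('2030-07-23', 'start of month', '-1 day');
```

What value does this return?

2030-06-30

`start of month` rewinds 2030-07-23 to 2030-07-01.
Going back 1 day from 2030-07-01 reaches 2030-06-30 (last day of June, 30 days).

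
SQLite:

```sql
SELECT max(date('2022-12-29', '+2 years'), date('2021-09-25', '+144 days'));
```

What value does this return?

2024-12-29

date('2022-12-29', '+2 years') → 2024-12-29.
date('2021-09-25', '+144 days') → 2022-02-16.
Later of the two is 2024-12-29.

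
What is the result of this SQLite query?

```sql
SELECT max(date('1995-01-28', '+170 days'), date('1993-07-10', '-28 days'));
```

date('1995-01-28', '+170 days') → 1995-07-17.
date('1993-07-10', '-28 days') → 1993-06-12.
Later of the two is 1995-07-17.

1995-07-17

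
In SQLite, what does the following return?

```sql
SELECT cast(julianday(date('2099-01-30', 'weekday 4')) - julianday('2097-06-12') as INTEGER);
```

603

`weekday 4` advances to the next Thursday; 2099-01-30 is a Friday, so it moves forward to 2099-02-05.
18 days remain in June 2097 after the 12th (30 − 12).
Full months from July 2097 through January 2099 contribute their day counts.
Then 5 days into February 2099.
Total: 18 + 31 + 31 + 30 + 31 + 30 + 31 + 31 + 28 + 31 + 30 + 31 + 30 + 31 + 31 + 30 + 31 + 30 + 31 + 31 + 5 = 603.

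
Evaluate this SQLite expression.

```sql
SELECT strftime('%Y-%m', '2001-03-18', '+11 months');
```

2002-02

First apply '+11 months': 2001-03-18 → 2002-02-18.
`%Y-%m` extracts the year-month: 2002-02.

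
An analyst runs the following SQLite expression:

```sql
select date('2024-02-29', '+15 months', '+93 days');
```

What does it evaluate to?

2025-08-30

Adding +15 months to 2024-02-29 gives 2025-05-29.
Applying '+93 days' to 2025-05-29: counting 93 days forward gives 2025-08-30.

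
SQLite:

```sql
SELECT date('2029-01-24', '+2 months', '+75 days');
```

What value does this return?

Adding +2 months to 2029-01-24 gives 2029-03-24.
Applying '+75 days' to 2029-03-24: counting 75 days forward gives 2029-06-07.

2029-06-07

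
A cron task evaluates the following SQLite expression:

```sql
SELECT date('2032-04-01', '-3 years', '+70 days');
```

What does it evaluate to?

Adding -3 years to 2032-04-01 gives 2029-04-01.
Applying '+70 days' to 2029-04-01: counting 70 days forward gives 2029-06-10.

2029-06-10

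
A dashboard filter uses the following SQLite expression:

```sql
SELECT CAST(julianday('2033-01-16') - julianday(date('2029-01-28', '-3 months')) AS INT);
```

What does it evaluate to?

Adding -3 months to 2029-01-28 gives 2028-10-28.
3 days remain in October 2028 after the 28th (31 − 28).
Full months from November 2028 through December 2032 contribute their day counts.
Then 16 days into January 2033.
Total: 3 + 30 + 31 + 31 + 28 + 31 + 30 + 31 + 30 + 31 + 31 + 30 + 31 + 30 + 31 + 31 + 28 + 31 + 30 + 31 + 30 + 31 + 31 + 30 + 31 + 30 + 31 + 31 + 28 + 31 + 30 + 31 + 30 + 31 + 31 + 30 + 31 + 30 + 31 + 31 + 29 + 31 + 30 + 31 + 30 + 31 + 31 + 30 + 31 + 30 + 31 + 16 = 1541.

1541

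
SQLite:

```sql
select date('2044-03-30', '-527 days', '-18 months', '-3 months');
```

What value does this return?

2041-01-20

Applying '-527 days' to 2044-03-30: counting 527 days back gives 2042-10-20.
Adding -18 months to 2042-10-20 gives 2041-04-20.
Adding -3 months to 2041-04-20 gives 2041-01-20.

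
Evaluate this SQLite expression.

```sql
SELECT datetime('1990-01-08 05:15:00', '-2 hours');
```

-2 hours from 1990-01-08 05:15:00 is 1990-01-08 03:15:00.

1990-01-08 03:15:00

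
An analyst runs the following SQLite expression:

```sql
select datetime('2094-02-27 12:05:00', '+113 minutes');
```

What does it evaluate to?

113 minutes = 1h 53m; +113 minutes from 2094-02-27 12:05:00 is 2094-02-27 13:58:00.

2094-02-27 13:58:00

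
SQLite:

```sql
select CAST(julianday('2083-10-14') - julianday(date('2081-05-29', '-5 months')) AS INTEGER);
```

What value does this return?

Adding -5 months to 2081-05-29 gives 2080-12-29.
2 days remain in December 2080 after the 29th (31 − 29).
Full months from January 2081 through September 2083 contribute their day counts.
Then 14 days into October 2083.
Total: 2 + 31 + 28 + 31 + 30 + 31 + 30 + 31 + 31 + 30 + 31 + 30 + 31 + 31 + 28 + 31 + 30 + 31 + 30 + 31 + 31 + 30 + 31 + 30 + 31 + 31 + 28 + 31 + 30 + 31 + 30 + 31 + 31 + 30 + 14 = 1019.

1019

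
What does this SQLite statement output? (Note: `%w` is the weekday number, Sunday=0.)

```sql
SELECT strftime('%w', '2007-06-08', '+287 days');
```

5

First apply '+287 days': 2007-06-08 → 2008-03-21.
2008-03-21 is a Friday; with Sunday=0 that is 5.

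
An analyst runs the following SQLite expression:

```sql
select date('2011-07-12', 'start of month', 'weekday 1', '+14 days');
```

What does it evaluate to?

`start of month` rewinds 2011-07-12 to 2011-07-01.
`weekday 1` advances to the next Monday; 2011-07-01 is a Friday, so it moves forward to 2011-07-04.
Advancing 14 more days within July lands on 2011-07-18.

2011-07-18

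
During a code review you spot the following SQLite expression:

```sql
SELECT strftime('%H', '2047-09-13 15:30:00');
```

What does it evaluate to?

15

`%H` extracts the 2-digit hour (00-23): 15.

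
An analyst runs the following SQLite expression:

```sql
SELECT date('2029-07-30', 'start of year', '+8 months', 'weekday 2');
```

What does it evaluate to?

2029-09-04

`start of year` rewinds 2029-07-30 to 2029-01-01.
Adding +8 months to 2029-01-01 gives 2029-09-01.
`weekday 2` advances to the next Tuesday; 2029-09-01 is a Saturday, so it moves forward to 2029-09-04.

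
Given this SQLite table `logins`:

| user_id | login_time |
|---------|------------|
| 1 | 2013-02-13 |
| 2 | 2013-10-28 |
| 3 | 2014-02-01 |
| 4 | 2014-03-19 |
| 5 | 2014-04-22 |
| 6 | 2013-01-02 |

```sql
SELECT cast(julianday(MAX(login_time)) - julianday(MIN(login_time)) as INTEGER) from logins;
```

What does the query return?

MIN = 2013-01-02, MAX = 2014-04-22.
29 days remain in January 2013 after the 2nd (31 − 2).
Full months from February 2013 through March 2014 contribute their day counts.
Then 22 days into April 2014.
Total: 29 + 28 + 31 + 30 + 31 + 30 + 31 + 31 + 30 + 31 + 30 + 31 + 31 + 28 + 31 + 22 = 475.

475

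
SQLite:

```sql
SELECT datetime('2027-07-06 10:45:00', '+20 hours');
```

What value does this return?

2027-07-07 06:45:00

+20 hours from 2027-07-06 10:45:00 is 2027-07-07 06:45:00 (crosses midnight).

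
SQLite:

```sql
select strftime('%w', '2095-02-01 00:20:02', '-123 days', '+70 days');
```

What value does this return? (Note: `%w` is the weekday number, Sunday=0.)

First apply '-123 days', '+70 days': 2095-02-01 00:20:02 → 2094-12-10 00:20:02.
2094-12-10 is a Friday; with Sunday=0 that is 5.

5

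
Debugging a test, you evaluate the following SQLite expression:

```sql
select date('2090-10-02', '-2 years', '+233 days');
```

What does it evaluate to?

Adding -2 years to 2090-10-02 gives 2088-10-02.
Applying '+233 days' to 2088-10-02: counting 233 days forward gives 2089-05-23.

2089-05-23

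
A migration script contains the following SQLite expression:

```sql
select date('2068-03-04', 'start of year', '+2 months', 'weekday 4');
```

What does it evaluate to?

`start of year` rewinds 2068-03-04 to 2068-01-01.
Adding +2 months to 2068-01-01 gives 2068-03-01.
`weekday 4` advances to the next Thursday; 2068-03-01 is already a Thursday, so it stays at 2068-03-01.

2068-03-01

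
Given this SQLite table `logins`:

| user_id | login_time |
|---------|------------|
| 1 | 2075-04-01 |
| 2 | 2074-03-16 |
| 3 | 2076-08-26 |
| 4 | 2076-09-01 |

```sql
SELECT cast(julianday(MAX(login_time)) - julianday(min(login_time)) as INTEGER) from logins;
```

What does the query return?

900

MIN = 2074-03-16, MAX = 2076-09-01.
15 days remain in March 2074 after the 16th (31 − 16).
Full months from April 2074 through August 2076 contribute their day counts.
Then 1 day into September 2076.
Total: 15 + 30 + 31 + 30 + 31 + 31 + 30 + 31 + 30 + 31 + 31 + 28 + 31 + 30 + 31 + 30 + 31 + 31 + 30 + 31 + 30 + 31 + 31 + 29 + 31 + 30 + 31 + 30 + 31 + 31 + 1 = 900.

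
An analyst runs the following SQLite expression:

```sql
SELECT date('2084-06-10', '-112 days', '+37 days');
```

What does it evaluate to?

2084-03-27

Applying '-112 days' to 2084-06-10: counting 112 days back gives 2084-02-19.
February 2084 has 29 days; 10 remain after the 19th, so 11 days reach 2084-03-01.
Advancing 26 more days within March lands on 2084-03-27.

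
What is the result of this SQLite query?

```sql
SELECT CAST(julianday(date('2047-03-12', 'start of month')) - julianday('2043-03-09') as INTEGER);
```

1453

`start of month` rewinds 2047-03-12 to 2047-03-01.
22 days remain in March 2043 after the 9th (31 − 9).
Full months from April 2043 through February 2047 contribute their day counts.
Then 1 day into March 2047.
Total: 22 + 30 + 31 + 30 + 31 + 31 + 30 + 31 + 30 + 31 + 31 + 29 + 31 + 30 + 31 + 30 + 31 + 31 + 30 + 31 + 30 + 31 + 31 + 28 + 31 + 30 + 31 + 30 + 31 + 31 + 30 + 31 + 30 + 31 + 31 + 28 + 31 + 30 + 31 + 30 + 31 + 31 + 30 + 31 + 30 + 31 + 31 + 28 + 1 = 1453.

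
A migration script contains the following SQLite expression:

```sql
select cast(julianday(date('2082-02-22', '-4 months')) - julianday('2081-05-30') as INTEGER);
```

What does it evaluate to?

145

Adding -4 months to 2082-02-22 gives 2081-10-22.
1 day remains in May 2081 after the 30th (31 − 30).
June 2081: 30 days.
July 2081: 31 days.
August 2081: 31 days.
September 2081: 30 days.
Then 22 days into October 2081.
Total: 1 + 30 + 31 + 31 + 30 + 22 = 145.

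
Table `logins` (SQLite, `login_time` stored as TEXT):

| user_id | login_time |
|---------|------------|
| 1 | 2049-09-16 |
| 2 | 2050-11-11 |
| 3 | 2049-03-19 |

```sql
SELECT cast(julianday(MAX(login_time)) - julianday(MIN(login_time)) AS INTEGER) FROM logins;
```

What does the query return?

602

MIN = 2049-03-19, MAX = 2050-11-11.
12 days remain in March 2049 after the 19th (31 − 19).
Full months from April 2049 through October 2050 contribute their day counts.
Then 11 days into November 2050.
Total: 12 + 30 + 31 + 30 + 31 + 31 + 30 + 31 + 30 + 31 + 31 + 28 + 31 + 30 + 31 + 30 + 31 + 31 + 30 + 31 + 11 = 602.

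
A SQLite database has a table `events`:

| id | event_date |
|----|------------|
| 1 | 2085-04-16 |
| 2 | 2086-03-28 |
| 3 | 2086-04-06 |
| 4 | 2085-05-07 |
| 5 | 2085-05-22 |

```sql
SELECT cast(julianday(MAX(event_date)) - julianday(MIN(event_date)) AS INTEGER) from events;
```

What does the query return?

MIN = 2085-04-16, MAX = 2086-04-06.
14 days remain in April 2085 after the 16th (30 − 16).
Full months from May 2085 through March 2086 contribute their day counts.
Then 6 days into April 2086.
Total: 14 + 31 + 30 + 31 + 31 + 30 + 31 + 30 + 31 + 31 + 28 + 31 + 6 = 355.

355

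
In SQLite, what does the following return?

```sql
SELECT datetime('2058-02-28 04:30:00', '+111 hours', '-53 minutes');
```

+111 hours from 2058-02-28 04:30:00 is 2058-03-04 19:30:00 (crosses midnight).
-53 minutes from 2058-03-04 19:30:00 is 2058-03-04 18:37:00.

2058-03-04 18:37:00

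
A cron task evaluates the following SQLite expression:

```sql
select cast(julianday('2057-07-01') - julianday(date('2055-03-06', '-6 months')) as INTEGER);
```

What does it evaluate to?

Adding -6 months to 2055-03-06 gives 2054-09-06.
24 days remain in September 2054 after the 6th (30 − 6).
Full months from October 2054 through June 2057 contribute their day counts.
Then 1 day into July 2057.
Total: 24 + 31 + 30 + 31 + 31 + 28 + 31 + 30 + 31 + 30 + 31 + 31 + 30 + 31 + 30 + 31 + 31 + 29 + 31 + 30 + 31 + 30 + 31 + 31 + 30 + 31 + 30 + 31 + 31 + 28 + 31 + 30 + 31 + 30 + 1 = 1029.

1029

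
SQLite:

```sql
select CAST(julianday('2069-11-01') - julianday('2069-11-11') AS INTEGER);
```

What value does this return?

-10

Both dates are in November 2069: 11 − 1 = 10.
The subtraction is earlier − later, so the result is −10 → -10.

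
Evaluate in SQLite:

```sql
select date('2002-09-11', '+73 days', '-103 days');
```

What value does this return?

2002-08-12

Applying '+73 days' to 2002-09-11: counting 73 days forward gives 2002-11-23.
Applying '-103 days' to 2002-11-23: counting 103 days back gives 2002-08-12.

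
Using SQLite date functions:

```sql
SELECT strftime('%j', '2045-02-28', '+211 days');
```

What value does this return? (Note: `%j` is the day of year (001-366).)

270

First apply '+211 days': 2045-02-28 → 2045-09-27.
Day-of-year for 2045-09-27: days since 2045-01-01 inclusive = 270, zero-padded to 270.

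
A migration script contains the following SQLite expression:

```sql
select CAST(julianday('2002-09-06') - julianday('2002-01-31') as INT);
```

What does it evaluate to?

0 days remain in January 2002 after the 31st (31 − 31).
Full months from February 2002 through August 2002 contribute their day counts.
Then 6 days into September 2002.
Total: 0 + 28 + 31 + 30 + 31 + 30 + 31 + 31 + 6 = 218.

218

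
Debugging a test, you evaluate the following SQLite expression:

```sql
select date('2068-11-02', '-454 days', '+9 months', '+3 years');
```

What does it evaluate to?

2071-05-06

Applying '-454 days' to 2068-11-02: counting 454 days back gives 2067-08-06.
Adding +9 months to 2067-08-06 gives 2068-05-06.
Adding +3 years to 2068-05-06 gives 2071-05-06.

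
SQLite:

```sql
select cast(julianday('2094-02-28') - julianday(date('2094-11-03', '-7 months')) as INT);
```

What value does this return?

Adding -7 months to 2094-11-03 gives 2094-04-03.
0 days remain in February 2094 after the 28th (28 − 28).
March 2094: 31 days.
Then 3 days into April 2094.
Total: 0 + 31 + 3 = 34.
The subtraction is earlier − later, so the result is −34 → -34.

-34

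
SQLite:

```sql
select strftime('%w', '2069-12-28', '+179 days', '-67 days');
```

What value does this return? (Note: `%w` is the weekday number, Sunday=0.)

6

First apply '+179 days', '-67 days': 2069-12-28 → 2070-04-19.
2070-04-19 is a Saturday; with Sunday=0 that is 6.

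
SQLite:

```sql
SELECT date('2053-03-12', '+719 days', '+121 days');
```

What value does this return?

Applying '+719 days' to 2053-03-12: counting 719 days forward gives 2055-03-01.
Applying '+121 days' to 2055-03-01: counting 121 days forward gives 2055-06-30.

2055-06-30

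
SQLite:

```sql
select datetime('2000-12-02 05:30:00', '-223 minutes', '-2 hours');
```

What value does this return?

2000-12-01 23:47:00

223 minutes = 3h 43m; -223 minutes from 2000-12-02 05:30:00 is 2000-12-02 01:47:00.
-2 hours from 2000-12-02 01:47:00 is 2000-12-01 23:47:00 (crosses midnight).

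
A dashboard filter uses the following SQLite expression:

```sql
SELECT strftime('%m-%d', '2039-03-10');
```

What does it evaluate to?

03-10

`%m-%d` extracts the month-day: 03-10.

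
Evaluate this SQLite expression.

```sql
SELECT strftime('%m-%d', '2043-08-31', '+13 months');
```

First apply '+13 months': 2043-08-31 → 2044-10-01.
`%m-%d` extracts the month-day: 10-01.

10-01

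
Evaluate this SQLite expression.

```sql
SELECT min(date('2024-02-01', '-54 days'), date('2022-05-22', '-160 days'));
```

2021-12-13

date('2024-02-01', '-54 days') → 2023-12-09.
date('2022-05-22', '-160 days') → 2021-12-13.
Earlier of the two is 2021-12-13.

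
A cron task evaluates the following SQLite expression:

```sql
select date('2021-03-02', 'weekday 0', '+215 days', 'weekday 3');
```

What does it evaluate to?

2021-10-13

`weekday 0` advances to the next Sunday; 2021-03-02 is a Tuesday, so it moves forward to 2021-03-07.
Applying '+215 days' to 2021-03-07: counting 215 days forward gives 2021-10-08.
`weekday 3` advances to the next Wednesday; 2021-10-08 is a Friday, so it moves forward to 2021-10-13.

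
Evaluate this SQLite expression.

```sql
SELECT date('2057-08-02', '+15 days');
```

Advancing 15 more days within August lands on 2057-08-17.

2057-08-17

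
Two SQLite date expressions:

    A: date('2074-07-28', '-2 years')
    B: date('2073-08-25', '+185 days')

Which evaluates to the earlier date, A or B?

A = 2072-07-28.
B = 2074-02-26.
A is earlier.

A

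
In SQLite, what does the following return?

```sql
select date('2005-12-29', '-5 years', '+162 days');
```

Adding -5 years to 2005-12-29 gives 2000-12-29.
Applying '+162 days' to 2000-12-29: counting 162 days forward gives 2001-06-09.

2001-06-09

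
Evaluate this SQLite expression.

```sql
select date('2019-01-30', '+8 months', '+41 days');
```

Adding +8 months to 2019-01-30 gives 2019-09-30.
Applying '+41 days' to 2019-09-30: counting 41 days forward gives 2019-11-10.

2019-11-10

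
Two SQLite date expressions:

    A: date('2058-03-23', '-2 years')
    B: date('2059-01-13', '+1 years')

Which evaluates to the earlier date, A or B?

A

A = 2056-03-23.
B = 2060-01-13.
A is earlier.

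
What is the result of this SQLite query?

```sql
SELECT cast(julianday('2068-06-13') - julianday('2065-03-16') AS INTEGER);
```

1185

15 days remain in March 2065 after the 16th (31 − 16).
Full months from April 2065 through May 2068 contribute their day counts.
Then 13 days into June 2068.
Total: 15 + 30 + 31 + 30 + 31 + 31 + 30 + 31 + 30 + 31 + 31 + 28 + 31 + 30 + 31 + 30 + 31 + 31 + 30 + 31 + 30 + 31 + 31 + 28 + 31 + 30 + 31 + 30 + 31 + 31 + 30 + 31 + 30 + 31 + 31 + 29 + 31 + 30 + 31 + 13 = 1185.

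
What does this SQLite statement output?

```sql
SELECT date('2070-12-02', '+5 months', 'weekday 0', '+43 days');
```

2071-06-15

Adding +5 months to 2070-12-02 gives 2071-05-02.
`weekday 0` advances to the next Sunday; 2071-05-02 is a Saturday, so it moves forward to 2071-05-03.
Applying '+43 days' to 2071-05-03: counting 43 days forward gives 2071-06-15.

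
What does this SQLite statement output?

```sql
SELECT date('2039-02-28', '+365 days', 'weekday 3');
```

Applying '+365 days' to 2039-02-28: counting 365 days forward gives 2040-02-28.
`weekday 3` advances to the next Wednesday; 2040-02-28 is a Tuesday, so it moves forward to 2040-02-29.

2040-02-29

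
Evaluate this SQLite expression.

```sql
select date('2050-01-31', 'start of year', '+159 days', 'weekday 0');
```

`start of year` rewinds 2050-01-31 to 2050-01-01.
Applying '+159 days' to 2050-01-01: counting 159 days forward gives 2050-06-09.
`weekday 0` advances to the next Sunday; 2050-06-09 is a Thursday, so it moves forward to 2050-06-12.

2050-06-12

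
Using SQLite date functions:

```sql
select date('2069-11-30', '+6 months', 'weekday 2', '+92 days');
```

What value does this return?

Adding +6 months to 2069-11-30 gives 2070-05-30.
`weekday 2` advances to the next Tuesday; 2070-05-30 is a Friday, so it moves forward to 2070-06-03.
Applying '+92 days' to 2070-06-03: counting 92 days forward gives 2070-09-03.

2070-09-03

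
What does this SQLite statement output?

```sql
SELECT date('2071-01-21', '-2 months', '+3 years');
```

Adding -2 months to 2071-01-21 gives 2070-11-21.
Adding +3 years to 2070-11-21 gives 2073-11-21.

2073-11-21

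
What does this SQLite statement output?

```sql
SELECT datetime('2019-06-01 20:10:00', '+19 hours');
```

+19 hours from 2019-06-01 20:10:00 is 2019-06-02 15:10:00 (crosses midnight).

2019-06-02 15:10:00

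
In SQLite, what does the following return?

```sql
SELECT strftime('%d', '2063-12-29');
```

`%d` extracts the 2-digit day of month: 29.

29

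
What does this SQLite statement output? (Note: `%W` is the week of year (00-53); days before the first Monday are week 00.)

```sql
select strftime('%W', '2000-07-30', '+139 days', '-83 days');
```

38

First apply '+139 days', '-83 days': 2000-07-30 → 2000-09-24.
2000-09-24 is a Sunday. SQLite's %W counts Mondays since the year started; the result is 38.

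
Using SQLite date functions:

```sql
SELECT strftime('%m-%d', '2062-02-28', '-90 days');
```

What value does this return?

11-30

First apply '-90 days': 2062-02-28 → 2061-11-30.
`%m-%d` extracts the month-day: 11-30.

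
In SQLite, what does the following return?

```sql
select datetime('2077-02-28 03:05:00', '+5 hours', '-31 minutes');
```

+5 hours from 2077-02-28 03:05:00 is 2077-02-28 08:05:00.
-31 minutes from 2077-02-28 08:05:00 is 2077-02-28 07:34:00.

2077-02-28 07:34:00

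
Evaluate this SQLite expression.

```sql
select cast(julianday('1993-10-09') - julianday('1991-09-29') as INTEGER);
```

741

1 day remains in September 1991 after the 29th (30 − 29).
Full months from October 1991 through September 1993 contribute their day counts.
Then 9 days into October 1993.
Total: 1 + 31 + 30 + 31 + 31 + 29 + 31 + 30 + 31 + 30 + 31 + 31 + 30 + 31 + 30 + 31 + 31 + 28 + 31 + 30 + 31 + 30 + 31 + 31 + 30 + 9 = 741.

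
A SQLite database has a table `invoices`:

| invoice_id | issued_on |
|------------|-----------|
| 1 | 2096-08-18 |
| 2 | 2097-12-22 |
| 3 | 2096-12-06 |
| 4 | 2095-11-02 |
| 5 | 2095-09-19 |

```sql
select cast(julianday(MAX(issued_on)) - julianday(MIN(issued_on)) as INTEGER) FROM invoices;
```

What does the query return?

825

MIN = 2095-09-19, MAX = 2097-12-22.
11 days remain in September 2095 after the 19th (30 − 19).
Full months from October 2095 through November 2097 contribute their day counts.
Then 22 days into December 2097.
Total: 11 + 31 + 30 + 31 + 31 + 29 + 31 + 30 + 31 + 30 + 31 + 31 + 30 + 31 + 30 + 31 + 31 + 28 + 31 + 30 + 31 + 30 + 31 + 31 + 30 + 31 + 30 + 22 = 825.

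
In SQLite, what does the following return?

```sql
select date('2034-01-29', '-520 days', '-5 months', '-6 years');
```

Applying '-520 days' to 2034-01-29: counting 520 days back gives 2032-08-27.
Adding -5 months to 2032-08-27 gives 2032-03-27.
Adding -6 years to 2032-03-27 gives 2026-03-27.

2026-03-27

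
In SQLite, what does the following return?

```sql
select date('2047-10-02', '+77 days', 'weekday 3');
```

2047-12-18

Applying '+77 days' to 2047-10-02: counting 77 days forward gives 2047-12-18.
`weekday 3` advances to the next Wednesday; 2047-12-18 is already a Wednesday, so it stays at 2047-12-18.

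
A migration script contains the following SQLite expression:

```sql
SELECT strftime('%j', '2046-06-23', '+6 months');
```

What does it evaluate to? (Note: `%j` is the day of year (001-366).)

357

First apply '+6 months': 2046-06-23 → 2046-12-23.
Day-of-year for 2046-12-23: days since 2046-01-01 inclusive = 357, zero-padded to 357.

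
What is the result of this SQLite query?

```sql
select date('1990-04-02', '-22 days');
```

Going back 2 days from 1990-04-02 reaches 1990-03-31 (last day of March, 31 days).
Going back 20 days within March lands on 1990-03-11.

1990-03-11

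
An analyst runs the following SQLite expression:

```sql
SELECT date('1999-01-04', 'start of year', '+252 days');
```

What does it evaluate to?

`start of year` rewinds 1999-01-04 to 1999-01-01.
Applying '+252 days' to 1999-01-01: counting 252 days forward gives 1999-09-10.

1999-09-10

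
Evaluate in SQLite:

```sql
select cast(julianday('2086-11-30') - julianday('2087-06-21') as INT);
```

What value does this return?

0 days remain in November 2086 after the 30th (30 − 30).
Full months from December 2086 through May 2087 contribute their day counts.
Then 21 days into June 2087.
Total: 0 + 31 + 31 + 28 + 31 + 30 + 31 + 21 = 203.
The subtraction is earlier − later, so the result is −203 → -203.

-203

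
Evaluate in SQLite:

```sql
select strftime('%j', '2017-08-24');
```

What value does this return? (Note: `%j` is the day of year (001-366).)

Day-of-year for 2017-08-24: days since 2017-01-01 inclusive = 236, zero-padded to 236.

236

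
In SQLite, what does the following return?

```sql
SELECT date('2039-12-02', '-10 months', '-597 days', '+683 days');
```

Adding -10 months to 2039-12-02 gives 2039-02-02.
Applying '-597 days' to 2039-02-02: counting 597 days back gives 2037-06-15.
Applying '+683 days' to 2037-06-15: counting 683 days forward gives 2039-04-29.

2039-04-29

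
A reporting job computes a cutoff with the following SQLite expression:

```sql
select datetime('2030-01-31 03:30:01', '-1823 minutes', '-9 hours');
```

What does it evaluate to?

2030-01-29 12:07:01

1823 minutes = 30h 23m; -1823 minutes from 2030-01-31 03:30:01 is 2030-01-29 21:07:01 (crosses midnight).
-9 hours from 2030-01-29 21:07:01 is 2030-01-29 12:07:01.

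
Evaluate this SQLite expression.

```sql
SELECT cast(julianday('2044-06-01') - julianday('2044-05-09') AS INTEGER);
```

23

22 days remain in May 2044 after the 9th (31 − 9).
Then 1 day into June 2044.
Total: 22 + 1 = 23.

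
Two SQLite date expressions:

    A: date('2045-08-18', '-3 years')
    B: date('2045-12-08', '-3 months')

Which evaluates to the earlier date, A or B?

A = 2042-08-18.
B = 2045-09-08.
A is earlier.

A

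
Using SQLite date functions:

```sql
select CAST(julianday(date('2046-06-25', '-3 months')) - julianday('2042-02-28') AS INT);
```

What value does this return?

Adding -3 months to 2046-06-25 gives 2046-03-25.
0 days remain in February 2042 after the 28th (28 − 28).
Full months from March 2042 through February 2046 contribute their day counts.
Then 25 days into March 2046.
Total: 0 + 31 + 30 + 31 + 30 + 31 + 31 + 30 + 31 + 30 + 31 + 31 + 28 + 31 + 30 + 31 + 30 + 31 + 31 + 30 + 31 + 30 + 31 + 31 + 29 + 31 + 30 + 31 + 30 + 31 + 31 + 30 + 31 + 30 + 31 + 31 + 28 + 31 + 30 + 31 + 30 + 31 + 31 + 30 + 31 + 30 + 31 + 31 + 28 + 25 = 1486.

1486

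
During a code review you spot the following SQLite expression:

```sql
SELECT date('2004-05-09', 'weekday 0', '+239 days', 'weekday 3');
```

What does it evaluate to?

2005-01-05

`weekday 0` advances to the next Sunday; 2004-05-09 is already a Sunday, so it stays at 2004-05-09.
Applying '+239 days' to 2004-05-09: counting 239 days forward gives 2005-01-03.
`weekday 3` advances to the next Wednesday; 2005-01-03 is a Monday, so it moves forward to 2005-01-05.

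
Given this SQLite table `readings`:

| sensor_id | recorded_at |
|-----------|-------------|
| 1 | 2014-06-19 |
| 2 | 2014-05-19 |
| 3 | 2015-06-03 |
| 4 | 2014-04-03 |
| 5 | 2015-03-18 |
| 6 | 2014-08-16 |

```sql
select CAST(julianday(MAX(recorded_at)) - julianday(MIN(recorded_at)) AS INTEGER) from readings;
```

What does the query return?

MIN = 2014-04-03, MAX = 2015-06-03.
27 days remain in April 2014 after the 3rd (30 − 3).
Full months from May 2014 through May 2015 contribute their day counts.
Then 3 days into June 2015.
Total: 27 + 31 + 30 + 31 + 31 + 30 + 31 + 30 + 31 + 31 + 28 + 31 + 30 + 31 + 3 = 426.

426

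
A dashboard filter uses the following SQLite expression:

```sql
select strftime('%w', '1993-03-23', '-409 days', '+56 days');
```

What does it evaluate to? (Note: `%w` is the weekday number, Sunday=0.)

6

First apply '-409 days', '+56 days': 1993-03-23 → 1992-04-04.
1992-04-04 is a Saturday; with Sunday=0 that is 6.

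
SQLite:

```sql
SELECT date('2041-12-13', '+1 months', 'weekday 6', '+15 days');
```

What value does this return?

Adding +1 month to 2041-12-13 gives 2042-01-13.
`weekday 6` advances to the next Saturday; 2042-01-13 is a Monday, so it moves forward to 2042-01-18.
January 2042 has 31 days; 13 remain after the 18th, so 14 days reach 2042-02-01.
Advancing 1 more day within February lands on 2042-02-02.

2042-02-02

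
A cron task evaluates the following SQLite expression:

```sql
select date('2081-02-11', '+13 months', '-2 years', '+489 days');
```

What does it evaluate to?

Adding +13 months to 2081-02-11 gives 2082-03-11.
Adding -2 years to 2082-03-11 gives 2080-03-11.
Applying '+489 days' to 2080-03-11: counting 489 days forward gives 2081-07-13.

2081-07-13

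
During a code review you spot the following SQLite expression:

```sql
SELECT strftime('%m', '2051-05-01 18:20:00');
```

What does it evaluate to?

05

`%m` extracts the 2-digit month (01-12): 05.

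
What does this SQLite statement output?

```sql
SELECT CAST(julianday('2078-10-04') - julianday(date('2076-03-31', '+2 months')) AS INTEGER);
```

856

Adding +2 months to 2076-03-31 gives 2076-05-31.
0 days remain in May 2076 after the 31st (31 − 31).
Full months from June 2076 through September 2078 contribute their day counts.
Then 4 days into October 2078.
Total: 0 + 30 + 31 + 31 + 30 + 31 + 30 + 31 + 31 + 28 + 31 + 30 + 31 + 30 + 31 + 31 + 30 + 31 + 30 + 31 + 31 + 28 + 31 + 30 + 31 + 30 + 31 + 31 + 30 + 4 = 856.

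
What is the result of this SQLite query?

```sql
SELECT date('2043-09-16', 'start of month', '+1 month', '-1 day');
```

2043-09-30

`start of month` rewinds 2043-09-16 to 2043-09-01.
Adding +1 month to 2043-09-01 gives 2043-10-01.
Going back 1 day from 2043-10-01 reaches 2043-09-30 (last day of September, 30 days).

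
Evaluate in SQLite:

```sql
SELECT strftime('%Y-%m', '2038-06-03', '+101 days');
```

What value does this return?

2038-09

First apply '+101 days': 2038-06-03 → 2038-09-12.
`%Y-%m` extracts the year-month: 2038-09.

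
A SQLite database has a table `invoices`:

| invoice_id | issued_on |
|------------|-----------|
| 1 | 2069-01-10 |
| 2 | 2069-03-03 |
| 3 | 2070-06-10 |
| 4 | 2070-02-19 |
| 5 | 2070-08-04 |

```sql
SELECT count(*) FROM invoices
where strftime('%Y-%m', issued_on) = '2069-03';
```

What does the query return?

1

Rows with year-month 2069-03: 2069-03-03 → 1.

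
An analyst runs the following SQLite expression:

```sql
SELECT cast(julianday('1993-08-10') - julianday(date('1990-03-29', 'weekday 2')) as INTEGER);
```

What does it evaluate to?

`weekday 2` advances to the next Tuesday; 1990-03-29 is a Thursday, so it moves forward to 1990-04-03.
27 days remain in April 1990 after the 3rd (30 − 3).
Full months from May 1990 through July 1993 contribute their day counts.
Then 10 days into August 1993.
Total: 27 + 31 + 30 + 31 + 31 + 30 + 31 + 30 + 31 + 31 + 28 + 31 + 30 + 31 + 30 + 31 + 31 + 30 + 31 + 30 + 31 + 31 + 29 + 31 + 30 + 31 + 30 + 31 + 31 + 30 + 31 + 30 + 31 + 31 + 28 + 31 + 30 + 31 + 30 + 31 + 10 = 1225.

1225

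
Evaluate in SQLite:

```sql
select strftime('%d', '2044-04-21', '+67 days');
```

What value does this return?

First apply '+67 days': 2044-04-21 → 2044-06-27.
`%d` extracts the 2-digit day of month: 27.

27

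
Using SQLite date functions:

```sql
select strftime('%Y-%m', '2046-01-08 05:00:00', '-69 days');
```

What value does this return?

2045-10

First apply '-69 days': 2046-01-08 05:00:00 → 2045-10-31 05:00:00.
`%Y-%m` extracts the year-month: 2045-10.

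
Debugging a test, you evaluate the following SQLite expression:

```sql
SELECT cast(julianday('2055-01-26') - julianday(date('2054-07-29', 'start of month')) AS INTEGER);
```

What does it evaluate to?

`start of month` rewinds 2054-07-29 to 2054-07-01.
30 days remain in July 2054 after the 1st (31 − 1).
August 2054: 31 days.
September 2054: 30 days.
October 2054: 31 days.
November 2054: 30 days.
December 2054: 31 days.
Then 26 days into January 2055.
Total: 30 + 31 + 30 + 31 + 30 + 31 + 26 = 209.

209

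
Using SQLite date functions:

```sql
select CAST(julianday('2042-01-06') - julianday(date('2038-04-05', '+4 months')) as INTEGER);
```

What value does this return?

Adding +4 months to 2038-04-05 gives 2038-08-05.
26 days remain in August 2038 after the 5th (31 − 5).
Full months from September 2038 through December 2041 contribute their day counts.
Then 6 days into January 2042.
Total: 26 + 30 + 31 + 30 + 31 + 31 + 28 + 31 + 30 + 31 + 30 + 31 + 31 + 30 + 31 + 30 + 31 + 31 + 29 + 31 + 30 + 31 + 30 + 31 + 31 + 30 + 31 + 30 + 31 + 31 + 28 + 31 + 30 + 31 + 30 + 31 + 31 + 30 + 31 + 30 + 31 + 6 = 1250.

1250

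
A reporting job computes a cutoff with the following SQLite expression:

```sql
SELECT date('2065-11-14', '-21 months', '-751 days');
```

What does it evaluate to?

2062-01-24

Adding -21 months to 2065-11-14 gives 2064-02-14.
Applying '-751 days' to 2064-02-14: counting 751 days back gives 2062-01-24.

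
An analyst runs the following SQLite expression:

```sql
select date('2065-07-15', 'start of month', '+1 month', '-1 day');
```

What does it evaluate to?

2065-07-31

`start of month` rewinds 2065-07-15 to 2065-07-01.
Adding +1 month to 2065-07-01 gives 2065-08-01.
Going back 1 day from 2065-08-01 reaches 2065-07-31 (last day of July, 31 days).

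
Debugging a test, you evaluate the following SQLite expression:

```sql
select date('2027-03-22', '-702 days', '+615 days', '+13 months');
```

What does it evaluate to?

Applying '-702 days' to 2027-03-22: counting 702 days back gives 2025-04-19.
Applying '+615 days' to 2025-04-19: counting 615 days forward gives 2026-12-25.
Adding +13 months to 2026-12-25 gives 2028-01-25.

2028-01-25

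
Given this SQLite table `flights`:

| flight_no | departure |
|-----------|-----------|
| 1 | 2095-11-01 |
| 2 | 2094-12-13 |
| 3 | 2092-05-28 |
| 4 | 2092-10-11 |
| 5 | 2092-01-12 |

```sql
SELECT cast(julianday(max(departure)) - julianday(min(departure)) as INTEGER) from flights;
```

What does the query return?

1389

MIN = 2092-01-12, MAX = 2095-11-01.
19 days remain in January 2092 after the 12th (31 − 12).
Full months from February 2092 through October 2095 contribute their day counts.
Then 1 day into November 2095.
Total: 19 + 29 + 31 + 30 + 31 + 30 + 31 + 31 + 30 + 31 + 30 + 31 + 31 + 28 + 31 + 30 + 31 + 30 + 31 + 31 + 30 + 31 + 30 + 31 + 31 + 28 + 31 + 30 + 31 + 30 + 31 + 31 + 30 + 31 + 30 + 31 + 31 + 28 + 31 + 30 + 31 + 30 + 31 + 31 + 30 + 31 + 1 = 1389.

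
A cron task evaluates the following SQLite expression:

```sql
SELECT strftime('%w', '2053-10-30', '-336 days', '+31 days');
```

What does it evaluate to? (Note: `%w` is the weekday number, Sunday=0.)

First apply '-336 days', '+31 days': 2053-10-30 → 2052-12-29.
2052-12-29 is a Sunday; with Sunday=0 that is 0.

0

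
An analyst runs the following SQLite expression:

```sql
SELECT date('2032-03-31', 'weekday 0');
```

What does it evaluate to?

`weekday 0` advances to the next Sunday; 2032-03-31 is a Wednesday, so it moves forward to 2032-04-04.

2032-04-04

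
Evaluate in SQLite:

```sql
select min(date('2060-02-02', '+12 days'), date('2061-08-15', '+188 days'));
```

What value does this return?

2060-02-14

date('2060-02-02', '+12 days') → 2060-02-14.
date('2061-08-15', '+188 days') → 2062-02-19.
Earlier of the two is 2060-02-14.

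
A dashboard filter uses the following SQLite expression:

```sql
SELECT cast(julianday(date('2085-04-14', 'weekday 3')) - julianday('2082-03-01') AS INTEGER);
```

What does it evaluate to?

`weekday 3` advances to the next Wednesday; 2085-04-14 is a Saturday, so it moves forward to 2085-04-18.
30 days remain in March 2082 after the 1st (31 − 1).
Full months from April 2082 through March 2085 contribute their day counts.
Then 18 days into April 2085.
Total: 30 + 30 + 31 + 30 + 31 + 31 + 30 + 31 + 30 + 31 + 31 + 28 + 31 + 30 + 31 + 30 + 31 + 31 + 30 + 31 + 30 + 31 + 31 + 29 + 31 + 30 + 31 + 30 + 31 + 31 + 30 + 31 + 30 + 31 + 31 + 28 + 31 + 18 = 1144.

1144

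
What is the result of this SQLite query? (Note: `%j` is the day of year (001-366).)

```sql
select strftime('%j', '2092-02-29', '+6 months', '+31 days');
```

First apply '+6 months', '+31 days': 2092-02-29 → 2092-09-29.
Day-of-year for 2092-09-29: days since 2092-01-01 inclusive = 273, zero-padded to 273.

273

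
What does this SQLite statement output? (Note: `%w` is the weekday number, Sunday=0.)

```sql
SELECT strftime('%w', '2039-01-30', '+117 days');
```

First apply '+117 days': 2039-01-30 → 2039-05-27.
2039-05-27 is a Friday; with Sunday=0 that is 5.

5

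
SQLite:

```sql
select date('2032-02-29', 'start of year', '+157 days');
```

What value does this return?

2032-06-06

`start of year` rewinds 2032-02-29 to 2032-01-01.
Applying '+157 days' to 2032-01-01: counting 157 days forward gives 2032-06-06.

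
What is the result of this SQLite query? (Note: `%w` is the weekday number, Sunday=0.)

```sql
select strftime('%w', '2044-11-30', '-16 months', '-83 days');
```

5

First apply '-16 months', '-83 days': 2044-11-30 → 2043-05-08.
2043-05-08 is a Friday; with Sunday=0 that is 5.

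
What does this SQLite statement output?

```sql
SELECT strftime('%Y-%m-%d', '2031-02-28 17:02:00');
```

2031-02-28

`%Y-%m-%d` extracts the ISO date: 2031-02-28.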